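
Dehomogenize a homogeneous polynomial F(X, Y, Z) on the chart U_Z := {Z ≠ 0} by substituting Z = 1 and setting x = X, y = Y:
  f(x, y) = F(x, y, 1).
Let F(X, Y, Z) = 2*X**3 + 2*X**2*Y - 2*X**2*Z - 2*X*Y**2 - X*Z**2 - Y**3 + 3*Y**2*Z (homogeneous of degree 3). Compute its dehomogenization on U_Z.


f(x, y) = 2*x**3 + 2*x**2*y - 2*x**2 - 2*x*y**2 - x - y**3 + 3*y**2

On U_Z we set Z = 1. Each monomial c·X^i·Y^j·Z^k in F becomes c·x^i·y^j·1^k = c·x^i·y^j.
Substituting Z = 1: F(X, Y, 1) = 2*x**3 + 2*x**2*y - 2*x**2 - 2*x*y**2 - x - y**3 + 3*y**2.
Note: deg(f) ≤ deg(F) = 3; strict inequality happens when F is divisible by Z (lost terms).


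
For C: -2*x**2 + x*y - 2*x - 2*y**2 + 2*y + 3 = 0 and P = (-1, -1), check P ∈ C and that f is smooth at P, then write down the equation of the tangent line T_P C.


Tangent line at P: x + 5*y + 6 = 0.

Step 1: f(-1, -1) = 0, so P lies on C.
Step 2: partial derivatives
  f_x(x, y) = -4*x + y - 2, f_y(x, y) = x - 4*y + 2.
  f_x(P) = 1, f_y(P) = 5 (gradient nonzero, so P is smooth).
Step 3: tangent line at P: 1·(x − -1) + 5·(y − -1) = 0.
Expanding: x + 5*y + 6 = 0.


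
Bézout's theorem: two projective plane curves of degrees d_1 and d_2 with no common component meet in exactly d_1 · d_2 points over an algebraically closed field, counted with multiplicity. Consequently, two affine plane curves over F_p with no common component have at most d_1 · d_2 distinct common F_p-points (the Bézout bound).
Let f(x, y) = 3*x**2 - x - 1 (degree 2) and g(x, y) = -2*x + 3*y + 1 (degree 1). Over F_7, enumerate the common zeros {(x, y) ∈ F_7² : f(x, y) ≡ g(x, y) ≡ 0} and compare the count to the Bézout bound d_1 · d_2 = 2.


Common zeros: ∅; count = 0; Bézout bound = 2.

deg(f) = 2, deg(g) = 1, so Bézout bound = 2.
Scan x ∈ F_7. For each x, list the y ∈ F_7 with f(x, y) ≡ 0 and those with g(x, y) ≡ 0 (mod 7); the common zeros in that column are the intersection.
  x = 0: f ≡ 0 at y ∈ ∅; g ≡ 0 at y ∈ {2}; common: ∅.
  x = 1: f ≡ 0 at y ∈ ∅; g ≡ 0 at y ∈ {5}; common: ∅.
  x = 2: f ≡ 0 at y ∈ ∅; g ≡ 0 at y ∈ {1}; common: ∅.
  x = 3: f ≡ 0 at y ∈ ∅; g ≡ 0 at y ∈ {4}; common: ∅.
  x = 4: f ≡ 0 at y ∈ ∅; g ≡ 0 at y ∈ {0}; common: ∅.
  x = 5: f ≡ 0 at y ∈ ∅; g ≡ 0 at y ∈ {3}; common: ∅.
  x = 6: f ≡ 0 at y ∈ ∅; g ≡ 0 at y ∈ {6}; common: ∅.
Collecting: common zeros = ∅, so the count is 0.
Comparison with the Bézout bound: 0 ≤ 2 = deg(f)·deg(g), as expected for curves with no common component (the affine F_7-count falls short of the bound because intersections may lie at infinity, over extension fields, or carry multiplicity).


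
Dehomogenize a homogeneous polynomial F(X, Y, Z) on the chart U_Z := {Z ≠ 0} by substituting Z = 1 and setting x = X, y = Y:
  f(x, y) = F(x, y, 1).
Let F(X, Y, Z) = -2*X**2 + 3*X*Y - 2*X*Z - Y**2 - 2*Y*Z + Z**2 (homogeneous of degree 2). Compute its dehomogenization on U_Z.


f(x, y) = -2*x**2 + 3*x*y - 2*x - y**2 - 2*y + 1

On U_Z we set Z = 1. Each monomial c·X^i·Y^j·Z^k in F becomes c·x^i·y^j·1^k = c·x^i·y^j.
Substituting Z = 1: F(X, Y, 1) = -2*x**2 + 3*x*y - 2*x - y**2 - 2*y + 1.
Note: deg(f) ≤ deg(F) = 2; strict inequality happens when F is divisible by Z (lost terms).


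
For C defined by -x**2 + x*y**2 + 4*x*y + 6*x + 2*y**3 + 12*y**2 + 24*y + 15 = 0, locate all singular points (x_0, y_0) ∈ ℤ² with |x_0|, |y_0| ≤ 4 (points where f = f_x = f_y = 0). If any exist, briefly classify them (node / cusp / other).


Singular points: {(1, -2)}; classification: node.

Compute partial derivatives:
  f_x = -2*x + y**2 + 4*y + 6.
  f_y = 2*x*y + 4*x + 6*y**2 + 24*y + 24.
Scan x_0 ∈ {−4, ..., 4}. For each x_0, f_y(x_0, y) is a polynomial in y; find its integer roots y ∈ {−4, ..., 4}, then test f_x and f at those candidates.
  x = -4: f_y(-4, y) = 6*y**2 + 16*y + 8; vanishes at y ∈ {-2}. (-4, -2): f_x = 10 ≠ 0.
  x = -3: f_y(-3, y) = 6*y**2 + 18*y + 12; vanishes at y ∈ {-2, -1}. (-3, -2): f_x = 8 ≠ 0; (-3, -1): f_x = 9 ≠ 0.
  x = -2: f_y(-2, y) = 6*y**2 + 20*y + 16; vanishes at y ∈ {-2}. (-2, -2): f_x = 6 ≠ 0.
  x = -1: f_y(-1, y) = 6*y**2 + 22*y + 20; vanishes at y ∈ {-2}. (-1, -2): f_x = 4 ≠ 0.
  x = 0: f_y(0, y) = 6*y**2 + 24*y + 24; vanishes at y ∈ {-2}. (0, -2): f_x = 2 ≠ 0.
  x = 1: f_y(1, y) = 6*y**2 + 26*y + 28; vanishes at y ∈ {-2}. (1, -2): f_x = 0, f = 0 — SINGULAR.
  x = 2: f_y(2, y) = 6*y**2 + 28*y + 32; vanishes at y ∈ {-2}. (2, -2): f_x = -2 ≠ 0.
  x = 3: f_y(3, y) = 6*y**2 + 30*y + 36; vanishes at y ∈ {-3, -2}. (3, -3): f_x = -3 ≠ 0; (3, -2): f_x = -4 ≠ 0.
  x = 4: f_y(4, y) = 6*y**2 + 32*y + 40; vanishes at y ∈ {-2}. (4, -2): f_x = -6 ≠ 0.
Only singular point on the grid: (1, -2).
Classify: substitute x = 1 + u, y = -2 + v and expand: f = -u**2 + u*v**2 + 2*v**3 + v**2.
No constant or linear terms (consistent with a singular point). Quadratic part: -u**2 + v**2. Cubic part: u*v**2 + 2*v**3.
The quadratic part v**2 - u**2 = (v − u)(v + u) splits into two distinct linear factors, so there are two distinct tangent lines y − -2 = ±(x − 1) — this is a node (ordinary double point).
Classification: node.


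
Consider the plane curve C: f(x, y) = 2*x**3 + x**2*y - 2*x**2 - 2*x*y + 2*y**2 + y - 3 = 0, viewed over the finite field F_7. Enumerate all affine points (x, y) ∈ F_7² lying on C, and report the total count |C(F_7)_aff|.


Affine F_7-points: {(0, 1), (0, 2), (3, 2), (3, 3), (4, 2), (4, 4), (6, 0), (6, 5)}; count = 8.

For each of the 49 pairs (x, y) ∈ F_7², evaluate f(x, y) mod 7. Record the zeros.
  x = 0: [0↦4, 1↦0, 2↦0, 3↦4, 4↦5, 5↦3, 6↦5]  zeros at y ∈ {1, 2}
  x = 1: [0↦4, 1↦6, 2↦5, 3↦1, 4↦1, 5↦5, 6↦6]  zeros at y ∈ ∅
  x = 2: [0↦5, 1↦1, 2↦1, 3↦5, 4↦6, 5↦4, 6↦6]  zeros at y ∈ ∅
  x = 3: [0↦5, 1↦4, 2↦0, 3↦0, 4↦4, 5↦5, 6↦3]  zeros at y ∈ {2, 3}
  x = 4: [0↦2, 1↦6, 2↦0, 3↦5, 4↦0, 5↦6, 6↦2]  zeros at y ∈ {2, 4}
  x = 5: [0↦1, 1↦5, 2↦6, 3↦4, 4↦6, 5↦5, 6↦1]  zeros at y ∈ ∅
  x = 6: [0↦0, 1↦6, 2↦2, 3↦2, 4↦6, 5↦0, 6↦5]  zeros at y ∈ {0, 5}
Collecting zeros: affine points = {(0, 1), (0, 2), (3, 2), (3, 3), (4, 2), (4, 4), (6, 0), (6, 5)}.
Total count |C(F_7)_aff| = 8.


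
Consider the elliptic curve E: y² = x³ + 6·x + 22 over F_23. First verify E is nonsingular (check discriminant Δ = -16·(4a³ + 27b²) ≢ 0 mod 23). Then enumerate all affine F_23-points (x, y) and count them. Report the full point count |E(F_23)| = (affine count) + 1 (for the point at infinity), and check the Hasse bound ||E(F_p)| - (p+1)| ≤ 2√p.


Affine points = {(1, 11), (1, 12), (4, 8), (4, 15), (5, 4), (5, 19), (7, 4), (7, 19), (9, 0), (10, 1), (10, 22), (11, 4), (11, 19), (17, 0), (19, 7), (19, 16), (20, 0), (21, 5), (21, 18)}; affine count = 19; |E(F_23)| = 20.

Discriminant check: Δ ∝ 4a³ + 27b² = 4·6³ + 27·22² = 4·216 + 27·484 ≡ 17 (mod 23). Nonzero ⇒ E is nonsingular.
For each x ∈ F_23, compute rhs = x³ + 6·x + 22 mod 23, then count y ∈ F_23 with y² ≡ rhs.
  x = 0: rhs = 22, matching y values: none (0 points).
  x = 1: rhs = 6, matching y values: 11, 12 (2 points).
  x = 2: rhs = 19, matching y values: none (0 points).
  x = 3: rhs = 21, matching y values: none (0 points).
  x = 4: rhs = 18, matching y values: 8, 15 (2 points).
  x = 5: rhs = 16, matching y values: 4, 19 (2 points).
  x = 6: rhs = 21, matching y values: none (0 points).
  x = 7: rhs = 16, matching y values: 4, 19 (2 points).
  x = 8: rhs = 7, matching y values: none (0 points).
  x = 9: rhs = 0, matching y values: 0 (1 points).
  x = 10: rhs = 1, matching y values: 1, 22 (2 points).
  x = 11: rhs = 16, matching y values: 4, 19 (2 points).
  x = 12: rhs = 5, matching y values: none (0 points).
  x = 13: rhs = 20, matching y values: none (0 points).
  x = 14: rhs = 21, matching y values: none (0 points).
  x = 15: rhs = 14, matching y values: none (0 points).
  x = 16: rhs = 5, matching y values: none (0 points).
  x = 17: rhs = 0, matching y values: 0 (1 points).
  x = 18: rhs = 5, matching y values: none (0 points).
  x = 19: rhs = 3, matching y values: 7, 16 (2 points).
  x = 20: rhs = 0, matching y values: 0 (1 points).
  x = 21: rhs = 2, matching y values: 5, 18 (2 points).
  x = 22: rhs = 15, matching y values: none (0 points).
Total affine count: 19.
Full point count |E(F_23)| = 19 + 1 = 20.
Hasse bound: |20 − (23+1)| = |-4| = 4 ≤ 2√23 ≈ 9.5917 ✓.


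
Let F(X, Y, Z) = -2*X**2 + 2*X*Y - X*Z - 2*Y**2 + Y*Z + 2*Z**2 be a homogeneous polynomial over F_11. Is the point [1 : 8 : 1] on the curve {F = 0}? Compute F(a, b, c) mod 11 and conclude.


F(1,8,1) ≡ 5 (mod 11); P is NOT on the curve.

Evaluate F(1, 8, 1) term-by-term (mod 11).
  -2*X**2 ↦ -2·1·1·1 = -2
  2*X*Y ↦ 2·1·8·1 = 16
  -X*Z ↦ -1·1·1·1 = -1
  -2*Y**2 ↦ -2·1·64·1 = -128
  Y*Z ↦ 1·1·8·1 = 8
  2*Z**2 ↦ 2·1·1·1 = 2
Sum: F(1, 8, 1) = (-2) + (16) + (-1) + (-128) + (8) + (2) = -105.
Reducing mod 11: -105 ≡ 5 (mod 11).
Since F(a, b, c) ≡ 5 ≠ 0 (mod 11), P does NOT lie on the curve.


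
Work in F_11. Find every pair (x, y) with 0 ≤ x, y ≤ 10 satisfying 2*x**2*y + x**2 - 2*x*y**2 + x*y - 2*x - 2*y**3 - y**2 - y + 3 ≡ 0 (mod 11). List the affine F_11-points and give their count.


Affine F_11-points: {(1, 2), (3, 4), (3, 5), (4, 0), (4, 4), (4, 8), (5, 2), (8, 10), (9, 0), (9, 8), (9, 10)}; count = 11.

For each of the 121 pairs (x, y) ∈ F_11², evaluate f(x, y) mod 11. Record the zeros.
  x = 0: [0↦3, 1↦10, 2↦3, 3↦3, 4↦9, 5↦9, 6↦2, 7↦9, 8↦7, 9↦6, 10↦5]  zeros at y ∈ ∅
  x = 1: [0↦2, 1↦10, 2↦0, 3↦4, 4↦10, 5↦6, 6↦2, 7↦8, 8↦1, 9↦2, 10↦10]  zeros at y ∈ {2}
  x = 2: [0↦3, 1↦5, 2↦7, 3↦8, 4↦7, 5↦3, 6↦6, 7↦4, 8↦7, 9↦3, 10↦2]  zeros at y ∈ ∅
  x = 3: [0↦6, 1↦6, 2↦2, 3↦4, 4↦0, 5↦0, 6↦3, 7↦8, 8↦3, 9↦9, 10↦3]  zeros at y ∈ {4, 5}
  x = 4: [0↦0, 1↦2, 2↦7, 3↦3, 4↦0, 5↦8, 6↦4, 7↦9, 8↦0, 9↦9, 10↦2]  zeros at y ∈ {0, 4, 8}
  x = 5: [0↦7, 1↦4, 2↦0, 3↦5, 4↦7, 5↦5, 6↦9, 7↦7, 8↦9, 9↦3, 10↦10]  zeros at y ∈ {2}
  x = 6: [0↦5, 1↦1, 2↦3, 3↦10, 4↦10, 5↦2, 6↦7, 7↦2, 8↦8, 9↦2, 10↦5]  zeros at y ∈ ∅
  x = 7: [0↦5, 1↦4, 2↦5, 3↦7, 4↦9, 5↦10, 6↦9, 7↦5, 8↦8, 9↦6, 10↦9]  zeros at y ∈ ∅
  x = 8: [0↦7, 1↦2, 2↦6, 3↦7, 4↦4, 5↦7, 6↦4, 7↦5, 8↦9, 9↦4, 10↦0]  zeros at y ∈ {10}
  x = 9: [0↦0, 1↦6, 2↦6, 3↦10, 4↦6, 5↦4, 6↦3, 7↦2, 8↦0, 9↦7, 10↦0]  zeros at y ∈ {0, 8, 10}
  x = 10: [0↦6, 1↦5, 2↦5, 3↦5, 4↦4, 5↦1, 6↦6, 7↦7, 8↦3, 9↦4, 10↦9]  zeros at y ∈ ∅
Collecting zeros: affine points = {(1, 2), (3, 4), (3, 5), (4, 0), (4, 4), (4, 8), (5, 2), (8, 10), (9, 0), (9, 8), (9, 10)}.
Total count |C(F_11)_aff| = 11.


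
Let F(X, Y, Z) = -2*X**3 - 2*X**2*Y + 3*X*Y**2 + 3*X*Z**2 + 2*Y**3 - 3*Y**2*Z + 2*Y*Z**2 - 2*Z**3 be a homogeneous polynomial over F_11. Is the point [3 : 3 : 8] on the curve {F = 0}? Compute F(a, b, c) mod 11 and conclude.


F(3,3,8) ≡ 0 (mod 11); P is on the curve.

Evaluate F(3, 3, 8) term-by-term (mod 11).
  -2*X**3 ↦ -2·27·1·1 = -54
  -2*X**2*Y ↦ -2·9·3·1 = -54
  3*X*Y**2 ↦ 3·3·9·1 = 81
  3*X*Z**2 ↦ 3·3·1·64 = 576
  2*Y**3 ↦ 2·1·27·1 = 54
  -3*Y**2*Z ↦ -3·1·9·8 = -216
  2*Y*Z**2 ↦ 2·1·3·64 = 384
  -2*Z**3 ↦ -2·1·1·512 = -1024
Sum: F(3, 3, 8) = (-54) + (-54) + (81) + (576) + (54) + (-216) + (384) + (-1024) = -253.
Reducing mod 11: -253 ≡ 0 (mod 11).
Since F(a, b, c) ≡ 0 (mod 11), P lies on the curve.


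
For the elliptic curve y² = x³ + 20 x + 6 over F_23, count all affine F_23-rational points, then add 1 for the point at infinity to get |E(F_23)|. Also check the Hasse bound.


Affine points = {(0, 11), (0, 12), (1, 2), (1, 21), (2, 10), (2, 13), (3, 1), (3, 22), (4, 9), (4, 14), (5, 1), (5, 22), (7, 11), (7, 12), (9, 8), (9, 15), (11, 4), (11, 19), (13, 5), (13, 18), (15, 1), (15, 22), (16, 11), (16, 12), (19, 0), (21, 2), (21, 21), (22, 10), (22, 13)}; affine count = 29; |E(F_23)| = 30.

Discriminant check: Δ ∝ 4a³ + 27b² = 4·20³ + 27·6² = 4·8000 + 27·36 ≡ 13 (mod 23). Nonzero ⇒ E is nonsingular.
For each x ∈ F_23, compute rhs = x³ + 20·x + 6 mod 23, then count y ∈ F_23 with y² ≡ rhs.
  x = 0: rhs = 6, matching y values: 11, 12 (2 points).
  x = 1: rhs = 4, matching y values: 2, 21 (2 points).
  x = 2: rhs = 8, matching y values: 10, 13 (2 points).
  x = 3: rhs = 1, matching y values: 1, 22 (2 points).
  x = 4: rhs = 12, matching y values: 9, 14 (2 points).
  x = 5: rhs = 1, matching y values: 1, 22 (2 points).
  x = 6: rhs = 20, matching y values: none (0 points).
  x = 7: rhs = 6, matching y values: 11, 12 (2 points).
  x = 8: rhs = 11, matching y values: none (0 points).
  x = 9: rhs = 18, matching y values: 8, 15 (2 points).
  x = 10: rhs = 10, matching y values: none (0 points).
  x = 11: rhs = 16, matching y values: 4, 19 (2 points).
  x = 12: rhs = 19, matching y values: none (0 points).
  x = 13: rhs = 2, matching y values: 5, 18 (2 points).
  x = 14: rhs = 17, matching y values: none (0 points).
  x = 15: rhs = 1, matching y values: 1, 22 (2 points).
  x = 16: rhs = 6, matching y values: 11, 12 (2 points).
  x = 17: rhs = 15, matching y values: none (0 points).
  x = 18: rhs = 11, matching y values: none (0 points).
  x = 19: rhs = 0, matching y values: 0 (1 points).
  x = 20: rhs = 11, matching y values: none (0 points).
  x = 21: rhs = 4, matching y values: 2, 21 (2 points).
  x = 22: rhs = 8, matching y values: 10, 13 (2 points).
Total affine count: 29.
Full point count |E(F_23)| = 29 + 1 = 30.
Hasse bound: |30 − (23+1)| = |6| = 6 ≤ 2√23 ≈ 9.5917 ✓.


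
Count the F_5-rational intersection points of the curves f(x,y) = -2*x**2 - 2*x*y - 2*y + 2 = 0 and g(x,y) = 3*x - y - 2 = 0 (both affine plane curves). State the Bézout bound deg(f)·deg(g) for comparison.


Common zeros: {(2, 4), (4, 0)}; count = 2; Bézout bound = 2.

deg(f) = 2, deg(g) = 1, so Bézout bound = 2.
Scan x ∈ F_5. For each x, list the y ∈ F_5 with f(x, y) ≡ 0 and those with g(x, y) ≡ 0 (mod 5); the common zeros in that column are the intersection.
  x = 0: f ≡ 0 at y ∈ {1}; g ≡ 0 at y ∈ {3}; common: ∅.
  x = 1: f ≡ 0 at y ∈ {0}; g ≡ 0 at y ∈ {1}; common: ∅.
  x = 2: f ≡ 0 at y ∈ {4}; g ≡ 0 at y ∈ {4}; common: {4}.
  x = 3: f ≡ 0 at y ∈ {3}; g ≡ 0 at y ∈ {2}; common: ∅.
  x = 4: f ≡ 0 at y ∈ {0, 1, 2, 3, 4}; g ≡ 0 at y ∈ {0}; common: {0}.
Collecting: common zeros = {(2, 4), (4, 0)}, so the count is 2.
Comparison with the Bézout bound: 2 ≤ 2 = deg(f)·deg(g), as expected for curves with no common component (the bound is attained).


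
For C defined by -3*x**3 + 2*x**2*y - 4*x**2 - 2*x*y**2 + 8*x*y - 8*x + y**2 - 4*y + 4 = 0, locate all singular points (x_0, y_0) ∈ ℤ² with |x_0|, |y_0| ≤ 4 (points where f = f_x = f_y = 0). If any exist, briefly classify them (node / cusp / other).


Singular points: {(0, 2)}; classification: cusp.

Compute partial derivatives:
  f_x = -9*x**2 + 4*x*y - 8*x - 2*y**2 + 8*y - 8.
  f_y = 2*x**2 - 4*x*y + 8*x + 2*y - 4.
Scan x_0 ∈ {−4, ..., 4}. For each x_0, f_y(x_0, y) is a polynomial in y; find its integer roots y ∈ {−4, ..., 4}, then test f_x and f at those candidates.
  x = -4: f_y(-4, y) = 18*y - 4; no integer root y with |y| ≤ 4.
  x = -3: f_y(-3, y) = 14*y - 10; no integer root y with |y| ≤ 4.
  x = -2: f_y(-2, y) = 10*y - 12; no integer root y with |y| ≤ 4.
  x = -1: f_y(-1, y) = 6*y - 10; no integer root y with |y| ≤ 4.
  x = 0: f_y(0, y) = 2*y - 4; vanishes at y ∈ {2}. (0, 2): f_x = 0, f = 0 — SINGULAR.
  x = 1: f_y(1, y) = 6 - 2*y; vanishes at y ∈ {3}. (1, 3): f_x = -7 ≠ 0.
  x = 2: f_y(2, y) = 20 - 6*y; no integer root y with |y| ≤ 4.
  x = 3: f_y(3, y) = 38 - 10*y; no integer root y with |y| ≤ 4.
  x = 4: f_y(4, y) = 60 - 14*y; no integer root y with |y| ≤ 4.
Only singular point on the grid: (0, 2).
Classify: substitute x = 0 + u, y = 2 + v and expand: f = -3*u**3 + 2*u**2*v - 2*u*v**2 + v**2.
No constant or linear terms (consistent with a singular point). Quadratic part: v**2. Cubic part: -3*u**3 + 2*u**2*v - 2*u*v**2.
The quadratic part v**2 is a perfect square, so there is a single (double) tangent line v = 0, i.e. y = 2. Restricting the cubic part to that line (v = 0) leaves -3*u**3 ≠ 0, so f is not divisible by v and the branch is v² ≈ 3*u**3 to lowest order — this is a cusp.
Classification: cusp.


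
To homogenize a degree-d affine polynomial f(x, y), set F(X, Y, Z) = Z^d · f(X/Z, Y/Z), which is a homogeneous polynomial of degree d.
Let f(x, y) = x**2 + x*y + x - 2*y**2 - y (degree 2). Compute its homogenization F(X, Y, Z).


F(X, Y, Z) = X**2 + X*Y + X*Z - 2*Y**2 - Y*Z

deg(f) = 2.
Substitute x = X/Z, y = Y/Z into f, then multiply by Z^2.
  monomial 1·x^2·y^0 ↦ 1·X^2·Y^0·Z^0.
  monomial 1·x^1·y^1 ↦ 1·X^1·Y^1·Z^0.
  monomial 1·x^1·y^0 ↦ 1·X^1·Y^0·Z^1.
  monomial -2·x^0·y^2 ↦ -2·X^0·Y^2·Z^0.
  monomial -1·x^0·y^1 ↦ -1·X^0·Y^1·Z^1.
Collecting: F(X, Y, Z) = X**2 + X*Y + X*Z - 2*Y**2 - Y*Z.


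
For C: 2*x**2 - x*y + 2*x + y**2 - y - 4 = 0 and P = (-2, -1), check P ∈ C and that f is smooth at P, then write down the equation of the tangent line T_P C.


Tangent line at P: -5*x - y - 11 = 0.

Step 1: f(-2, -1) = 0, so P lies on C.
Step 2: partial derivatives
  f_x(x, y) = 4*x - y + 2, f_y(x, y) = -x + 2*y - 1.
  f_x(P) = -5, f_y(P) = -1 (gradient nonzero, so P is smooth).
Step 3: tangent line at P: -5·(x − -2) + -1·(y − -1) = 0.
Expanding: -5*x - y - 11 = 0.


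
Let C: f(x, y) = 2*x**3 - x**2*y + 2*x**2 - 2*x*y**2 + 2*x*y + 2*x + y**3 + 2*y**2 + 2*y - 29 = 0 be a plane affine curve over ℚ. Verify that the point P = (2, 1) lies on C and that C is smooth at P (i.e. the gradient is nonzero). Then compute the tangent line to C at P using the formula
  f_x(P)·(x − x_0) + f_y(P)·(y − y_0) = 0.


Tangent line at P: 30*x + y - 61 = 0.

Step 1: f(2, 1) = 0, so P lies on C.
Step 2: partial derivatives
  f_x(x, y) = 6*x**2 - 2*x*y + 4*x - 2*y**2 + 2*y + 2, f_y(x, y) = -x**2 - 4*x*y + 2*x + 3*y**2 + 4*y + 2.
  f_x(P) = 30, f_y(P) = 1 (gradient nonzero, so P is smooth).
Step 3: tangent line at P: 30·(x − 2) + 1·(y − 1) = 0.
Expanding: 30*x + y - 61 = 0.


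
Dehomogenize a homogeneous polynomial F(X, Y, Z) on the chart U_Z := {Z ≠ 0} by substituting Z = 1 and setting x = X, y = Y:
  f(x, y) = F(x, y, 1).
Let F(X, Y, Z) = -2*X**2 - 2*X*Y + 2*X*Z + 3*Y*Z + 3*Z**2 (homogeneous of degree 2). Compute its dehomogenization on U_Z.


f(x, y) = -2*x**2 - 2*x*y + 2*x + 3*y + 3

On U_Z we set Z = 1. Each monomial c·X^i·Y^j·Z^k in F becomes c·x^i·y^j·1^k = c·x^i·y^j.
Substituting Z = 1: F(X, Y, 1) = -2*x**2 - 2*x*y + 2*x + 3*y + 3.
Note: deg(f) ≤ deg(F) = 2; strict inequality happens when F is divisible by Z (lost terms).


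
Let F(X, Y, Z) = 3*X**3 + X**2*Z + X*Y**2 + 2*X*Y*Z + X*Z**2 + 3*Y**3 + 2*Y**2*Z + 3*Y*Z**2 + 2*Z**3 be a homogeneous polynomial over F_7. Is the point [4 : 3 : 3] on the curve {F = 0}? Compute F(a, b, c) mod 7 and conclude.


F(4,3,3) ≡ 3 (mod 7); P is NOT on the curve.

Evaluate F(4, 3, 3) term-by-term (mod 7).
  3*X**3 ↦ 3·64·1·1 = 192
  X**2*Z ↦ 1·16·1·3 = 48
  X*Y**2 ↦ 1·4·9·1 = 36
  2*X*Y*Z ↦ 2·4·3·3 = 72
  X*Z**2 ↦ 1·4·1·9 = 36
  3*Y**3 ↦ 3·1·27·1 = 81
  2*Y**2*Z ↦ 2·1·9·3 = 54
  3*Y*Z**2 ↦ 3·1·3·9 = 81
  2*Z**3 ↦ 2·1·1·27 = 54
Sum: F(4, 3, 3) = (192) + (48) + (36) + (72) + (36) + (81) + (54) + (81) + (54) = 654.
Reducing mod 7: 654 ≡ 3 (mod 7).
Since F(a, b, c) ≡ 3 ≠ 0 (mod 7), P does NOT lie on the curve.


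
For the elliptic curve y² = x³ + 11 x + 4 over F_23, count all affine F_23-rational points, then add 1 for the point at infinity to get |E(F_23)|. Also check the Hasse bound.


Affine points = {(0, 2), (0, 21), (1, 4), (1, 19), (3, 8), (3, 15), (5, 0), (8, 11), (8, 12), (9, 2), (9, 21), (12, 1), (12, 22), (14, 2), (14, 21), (15, 5), (15, 18), (18, 10), (18, 13), (20, 6), (20, 17)}; affine count = 21; |E(F_23)| = 22.

Discriminant check: Δ ∝ 4a³ + 27b² = 4·11³ + 27·4² = 4·1331 + 27·16 ≡ 6 (mod 23). Nonzero ⇒ E is nonsingular.
For each x ∈ F_23, compute rhs = x³ + 11·x + 4 mod 23, then count y ∈ F_23 with y² ≡ rhs.
  x = 0: rhs = 4, matching y values: 2, 21 (2 points).
  x = 1: rhs = 16, matching y values: 4, 19 (2 points).
  x = 2: rhs = 11, matching y values: none (0 points).
  x = 3: rhs = 18, matching y values: 8, 15 (2 points).
  x = 4: rhs = 20, matching y values: none (0 points).
  x = 5: rhs = 0, matching y values: 0 (1 points).
  x = 6: rhs = 10, matching y values: none (0 points).
  x = 7: rhs = 10, matching y values: none (0 points).
  x = 8: rhs = 6, matching y values: 11, 12 (2 points).
  x = 9: rhs = 4, matching y values: 2, 21 (2 points).
  x = 10: rhs = 10, matching y values: none (0 points).
  x = 11: rhs = 7, matching y values: none (0 points).
  x = 12: rhs = 1, matching y values: 1, 22 (2 points).
  x = 13: rhs = 21, matching y values: none (0 points).
  x = 14: rhs = 4, matching y values: 2, 21 (2 points).
  x = 15: rhs = 2, matching y values: 5, 18 (2 points).
  x = 16: rhs = 21, matching y values: none (0 points).
  x = 17: rhs = 21, matching y values: none (0 points).
  x = 18: rhs = 8, matching y values: 10, 13 (2 points).
  x = 19: rhs = 11, matching y values: none (0 points).
  x = 20: rhs = 13, matching y values: 6, 17 (2 points).
  x = 21: rhs = 20, matching y values: none (0 points).
  x = 22: rhs = 15, matching y values: none (0 points).
Total affine count: 21.
Full point count |E(F_23)| = 21 + 1 = 22.
Hasse bound: |22 − (23+1)| = |-2| = 2 ≤ 2√23 ≈ 9.5917 ✓.


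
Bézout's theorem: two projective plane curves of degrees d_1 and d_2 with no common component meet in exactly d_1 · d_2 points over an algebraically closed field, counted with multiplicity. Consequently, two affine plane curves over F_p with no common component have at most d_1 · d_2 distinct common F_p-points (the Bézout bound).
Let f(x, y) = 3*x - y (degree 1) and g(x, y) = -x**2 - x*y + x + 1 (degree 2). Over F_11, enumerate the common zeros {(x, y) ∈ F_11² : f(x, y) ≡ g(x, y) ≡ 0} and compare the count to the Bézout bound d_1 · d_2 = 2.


Common zeros: ∅; count = 0; Bézout bound = 2.

deg(f) = 1, deg(g) = 2, so Bézout bound = 2.
Scan x ∈ F_11. For each x, list the y ∈ F_11 with f(x, y) ≡ 0 and those with g(x, y) ≡ 0 (mod 11); the common zeros in that column are the intersection.
  x = 0: f ≡ 0 at y ∈ {0}; g ≡ 0 at y ∈ ∅; common: ∅.
  x = 1: f ≡ 0 at y ∈ {3}; g ≡ 0 at y ∈ {1}; common: ∅.
  x = 2: f ≡ 0 at y ∈ {6}; g ≡ 0 at y ∈ {5}; common: ∅.
  x = 3: f ≡ 0 at y ∈ {9}; g ≡ 0 at y ∈ {2}; common: ∅.
  x = 4: f ≡ 0 at y ∈ {1}; g ≡ 0 at y ∈ {0}; common: ∅.
  x = 5: f ≡ 0 at y ∈ {4}; g ≡ 0 at y ∈ {5}; common: ∅.
  x = 6: f ≡ 0 at y ∈ {7}; g ≡ 0 at y ∈ {8}; common: ∅.
  x = 7: f ≡ 0 at y ∈ {10}; g ≡ 0 at y ∈ {2}; common: ∅.
  x = 8: f ≡ 0 at y ∈ {2}; g ≡ 0 at y ∈ {0}; common: ∅.
  x = 9: f ≡ 0 at y ∈ {5}; g ≡ 0 at y ∈ {8}; common: ∅.
  x = 10: f ≡ 0 at y ∈ {8}; g ≡ 0 at y ∈ {1}; common: ∅.
Collecting: common zeros = ∅, so the count is 0.
Comparison with the Bézout bound: 0 ≤ 2 = deg(f)·deg(g), as expected for curves with no common component (the affine F_11-count falls short of the bound because intersections may lie at infinity, over extension fields, or carry multiplicity).


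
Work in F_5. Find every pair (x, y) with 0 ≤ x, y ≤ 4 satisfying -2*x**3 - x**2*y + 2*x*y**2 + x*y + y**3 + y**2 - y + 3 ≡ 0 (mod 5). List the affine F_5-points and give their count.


Affine F_5-points: {(2, 1), (2, 3), (3, 1), (4, 0)}; count = 4.

For each of the 25 pairs (x, y) ∈ F_5², evaluate f(x, y) mod 5. Record the zeros.
  x = 0: [0↦3, 1↦4, 2↦3, 3↦1, 4↦4]  zeros at y ∈ ∅
  x = 1: [0↦1, 1↦4, 2↦4, 3↦2, 4↦4]  zeros at y ∈ ∅
  x = 2: [0↦2, 1↦0, 2↦4, 3↦0, 4↦4]  zeros at y ∈ {1, 3}
  x = 3: [0↦4, 1↦0, 2↦1, 3↦3, 4↦2]  zeros at y ∈ {1}
  x = 4: [0↦0, 1↦2, 2↦3, 3↦4, 4↦1]  zeros at y ∈ {0}
Collecting zeros: affine points = {(2, 1), (2, 3), (3, 1), (4, 0)}.
Total count |C(F_5)_aff| = 4.


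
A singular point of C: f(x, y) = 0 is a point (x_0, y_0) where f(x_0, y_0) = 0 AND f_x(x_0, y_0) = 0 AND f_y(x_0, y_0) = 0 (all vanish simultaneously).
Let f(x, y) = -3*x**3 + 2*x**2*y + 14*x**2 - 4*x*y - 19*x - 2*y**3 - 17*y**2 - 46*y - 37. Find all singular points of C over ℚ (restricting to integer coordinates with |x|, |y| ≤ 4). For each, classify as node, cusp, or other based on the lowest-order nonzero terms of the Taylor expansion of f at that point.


Singular points: {(1, -3)}; classification: node.

Compute partial derivatives:
  f_x = -9*x**2 + 4*x*y + 28*x - 4*y - 19.
  f_y = 2*x**2 - 4*x - 6*y**2 - 34*y - 46.
Scan x_0 ∈ {−4, ..., 4}. For each x_0, f_y(x_0, y) is a polynomial in y; find its integer roots y ∈ {−4, ..., 4}, then test f_x and f at those candidates.
  x = -4: f_y(-4, y) = -6*y**2 - 34*y + 2; no integer root y with |y| ≤ 4.
  x = -3: f_y(-3, y) = -6*y**2 - 34*y - 16; no integer root y with |y| ≤ 4.
  x = -2: f_y(-2, y) = -6*y**2 - 34*y - 30; no integer root y with |y| ≤ 4.
  x = -1: f_y(-1, y) = -6*y**2 - 34*y - 40; vanishes at y ∈ {-4}. (-1, -4): f_x = -24 ≠ 0.
  x = 0: f_y(0, y) = -6*y**2 - 34*y - 46; no integer root y with |y| ≤ 4.
  x = 1: f_y(1, y) = -6*y**2 - 34*y - 48; vanishes at y ∈ {-3}. (1, -3): f_x = 0, f = 0 — SINGULAR.
  x = 2: f_y(2, y) = -6*y**2 - 34*y - 46; no integer root y with |y| ≤ 4.
  x = 3: f_y(3, y) = -6*y**2 - 34*y - 40; vanishes at y ∈ {-4}. (3, -4): f_x = -48 ≠ 0.
  x = 4: f_y(4, y) = -6*y**2 - 34*y - 30; no integer root y with |y| ≤ 4.
Only singular point on the grid: (1, -3).
Classify: substitute x = 1 + u, y = -3 + v and expand: f = -3*u**3 + 2*u**2*v - u**2 - 2*v**3 + v**2.
No constant or linear terms (consistent with a singular point). Quadratic part: -u**2 + v**2. Cubic part: -3*u**3 + 2*u**2*v - 2*v**3.
The quadratic part v**2 - u**2 = (v − u)(v + u) splits into two distinct linear factors, so there are two distinct tangent lines y − -3 = ±(x − 1) — this is a node (ordinary double point).
Classification: node.


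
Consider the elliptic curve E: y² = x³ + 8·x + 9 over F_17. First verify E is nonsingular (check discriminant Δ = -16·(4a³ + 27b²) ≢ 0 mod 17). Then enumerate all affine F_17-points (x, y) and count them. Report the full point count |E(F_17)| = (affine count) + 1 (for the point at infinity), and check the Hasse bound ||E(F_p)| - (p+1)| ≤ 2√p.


Affine points = {(0, 3), (0, 14), (1, 1), (1, 16), (2, 4), (2, 13), (3, 3), (3, 14), (5, 2), (5, 15), (6, 1), (6, 16), (7, 0), (10, 1), (10, 16), (11, 0), (13, 7), (13, 10), (14, 3), (14, 14), (15, 6), (15, 11), (16, 0)}; affine count = 23; |E(F_17)| = 24.

Discriminant check: Δ ∝ 4a³ + 27b² = 4·8³ + 27·9² = 4·512 + 27·81 ≡ 2 (mod 17). Nonzero ⇒ E is nonsingular.
For each x ∈ F_17, compute rhs = x³ + 8·x + 9 mod 17, then count y ∈ F_17 with y² ≡ rhs.
  x = 0: rhs = 9, matching y values: 3, 14 (2 points).
  x = 1: rhs = 1, matching y values: 1, 16 (2 points).
  x = 2: rhs = 16, matching y values: 4, 13 (2 points).
  x = 3: rhs = 9, matching y values: 3, 14 (2 points).
  x = 4: rhs = 3, matching y values: none (0 points).
  x = 5: rhs = 4, matching y values: 2, 15 (2 points).
  x = 6: rhs = 1, matching y values: 1, 16 (2 points).
  x = 7: rhs = 0, matching y values: 0 (1 points).
  x = 8: rhs = 7, matching y values: none (0 points).
  x = 9: rhs = 11, matching y values: none (0 points).
  x = 10: rhs = 1, matching y values: 1, 16 (2 points).
  x = 11: rhs = 0, matching y values: 0 (1 points).
  x = 12: rhs = 14, matching y values: none (0 points).
  x = 13: rhs = 15, matching y values: 7, 10 (2 points).
  x = 14: rhs = 9, matching y values: 3, 14 (2 points).
  x = 15: rhs = 2, matching y values: 6, 11 (2 points).
  x = 16: rhs = 0, matching y values: 0 (1 points).
Total affine count: 23.
Full point count |E(F_17)| = 23 + 1 = 24.
Hasse bound: |24 − (17+1)| = |6| = 6 ≤ 2√17 ≈ 8.2462 ✓.


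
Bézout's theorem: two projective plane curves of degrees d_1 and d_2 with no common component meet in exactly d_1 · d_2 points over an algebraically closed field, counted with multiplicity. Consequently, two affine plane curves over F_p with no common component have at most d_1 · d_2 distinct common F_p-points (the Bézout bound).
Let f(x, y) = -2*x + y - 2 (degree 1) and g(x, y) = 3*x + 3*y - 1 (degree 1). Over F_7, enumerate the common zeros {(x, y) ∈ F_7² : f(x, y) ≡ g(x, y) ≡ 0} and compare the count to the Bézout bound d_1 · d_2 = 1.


Common zeros: {(1, 4)}; count = 1; Bézout bound = 1.

deg(f) = 1, deg(g) = 1, so Bézout bound = 1.
Scan x ∈ F_7. For each x, list the y ∈ F_7 with f(x, y) ≡ 0 and those with g(x, y) ≡ 0 (mod 7); the common zeros in that column are the intersection.
  x = 0: f ≡ 0 at y ∈ {2}; g ≡ 0 at y ∈ {5}; common: ∅.
  x = 1: f ≡ 0 at y ∈ {4}; g ≡ 0 at y ∈ {4}; common: {4}.
  x = 2: f ≡ 0 at y ∈ {6}; g ≡ 0 at y ∈ {3}; common: ∅.
  x = 3: f ≡ 0 at y ∈ {1}; g ≡ 0 at y ∈ {2}; common: ∅.
  x = 4: f ≡ 0 at y ∈ {3}; g ≡ 0 at y ∈ {1}; common: ∅.
  x = 5: f ≡ 0 at y ∈ {5}; g ≡ 0 at y ∈ {0}; common: ∅.
  x = 6: f ≡ 0 at y ∈ {0}; g ≡ 0 at y ∈ {6}; common: ∅.
Collecting: common zeros = {(1, 4)}, so the count is 1.
Comparison with the Bézout bound: 1 ≤ 1 = deg(f)·deg(g), as expected for curves with no common component (the bound is attained).


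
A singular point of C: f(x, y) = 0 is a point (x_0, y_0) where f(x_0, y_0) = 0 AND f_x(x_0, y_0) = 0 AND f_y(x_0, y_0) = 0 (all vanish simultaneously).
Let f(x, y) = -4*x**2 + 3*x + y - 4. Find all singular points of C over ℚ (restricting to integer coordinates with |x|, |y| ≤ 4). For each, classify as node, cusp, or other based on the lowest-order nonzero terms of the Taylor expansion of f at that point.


No singular points in the scanned grid; C is smooth there.

Compute partial derivatives:
  f_x = 3 - 8*x.
  f_y = 1.
f_y = 1 is a nonzero constant, so f_y never vanishes: no point (x, y) can satisfy f = f_x = f_y = 0. In particular no (x, y) ∈ {−4, ..., 4}² is singular; the curve is smooth.


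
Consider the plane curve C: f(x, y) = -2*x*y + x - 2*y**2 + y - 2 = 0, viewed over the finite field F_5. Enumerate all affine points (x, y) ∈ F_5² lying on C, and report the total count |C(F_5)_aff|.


Affine F_5-points: {(0, 4), (2, 0), (2, 1), (4, 2)}; count = 4.

For each of the 25 pairs (x, y) ∈ F_5², evaluate f(x, y) mod 5. Record the zeros.
  x = 0: [0↦3, 1↦2, 2↦2, 3↦3, 4↦0]  zeros at y ∈ {4}
  x = 1: [0↦4, 1↦1, 2↦4, 3↦3, 4↦3]  zeros at y ∈ ∅
  x = 2: [0↦0, 1↦0, 2↦1, 3↦3, 4↦1]  zeros at y ∈ {0, 1}
  x = 3: [0↦1, 1↦4, 2↦3, 3↦3, 4↦4]  zeros at y ∈ ∅
  x = 4: [0↦2, 1↦3, 2↦0, 3↦3, 4↦2]  zeros at y ∈ {2}
Collecting zeros: affine points = {(0, 4), (2, 0), (2, 1), (4, 2)}.
Total count |C(F_5)_aff| = 4.


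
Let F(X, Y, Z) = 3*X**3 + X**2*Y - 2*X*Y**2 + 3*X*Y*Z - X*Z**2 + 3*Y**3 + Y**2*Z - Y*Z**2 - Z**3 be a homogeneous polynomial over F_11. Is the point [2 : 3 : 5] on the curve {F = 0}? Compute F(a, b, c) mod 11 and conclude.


F(2,3,5) ≡ 10 (mod 11); P is NOT on the curve.

Evaluate F(2, 3, 5) term-by-term (mod 11).
  3*X**3 ↦ 3·8·1·1 = 24
  X**2*Y ↦ 1·4·3·1 = 12
  -2*X*Y**2 ↦ -2·2·9·1 = -36
  3*X*Y*Z ↦ 3·2·3·5 = 90
  -X*Z**2 ↦ -1·2·1·25 = -50
  3*Y**3 ↦ 3·1·27·1 = 81
  Y**2*Z ↦ 1·1·9·5 = 45
  -Y*Z**2 ↦ -1·1·3·25 = -75
  -Z**3 ↦ -1·1·1·125 = -125
Sum: F(2, 3, 5) = (24) + (12) + (-36) + (90) + (-50) + (81) + (45) + (-75) + (-125) = -34.
Reducing mod 11: -34 ≡ 10 (mod 11).
Since F(a, b, c) ≡ 10 ≠ 0 (mod 11), P does NOT lie on the curve.


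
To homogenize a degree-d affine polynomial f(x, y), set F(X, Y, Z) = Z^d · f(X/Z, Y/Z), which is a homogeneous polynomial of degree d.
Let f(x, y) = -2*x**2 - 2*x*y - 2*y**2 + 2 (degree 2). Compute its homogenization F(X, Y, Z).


F(X, Y, Z) = -2*X**2 - 2*X*Y - 2*Y**2 + 2*Z**2

deg(f) = 2.
Substitute x = X/Z, y = Y/Z into f, then multiply by Z^2.
  monomial -2·x^2·y^0 ↦ -2·X^2·Y^0·Z^0.
  monomial -2·x^1·y^1 ↦ -2·X^1·Y^1·Z^0.
  monomial -2·x^0·y^2 ↦ -2·X^0·Y^2·Z^0.
  monomial 2·x^0·y^0 ↦ 2·X^0·Y^0·Z^2.
Collecting: F(X, Y, Z) = -2*X**2 - 2*X*Y - 2*Y**2 + 2*Z**2.


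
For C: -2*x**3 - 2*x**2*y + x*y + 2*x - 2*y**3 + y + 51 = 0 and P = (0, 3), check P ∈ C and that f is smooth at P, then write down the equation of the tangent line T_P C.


Tangent line at P: 5*x - 53*y + 159 = 0.

Step 1: f(0, 3) = 0, so P lies on C.
Step 2: partial derivatives
  f_x(x, y) = -6*x**2 - 4*x*y + y + 2, f_y(x, y) = -2*x**2 + x - 6*y**2 + 1.
  f_x(P) = 5, f_y(P) = -53 (gradient nonzero, so P is smooth).
Step 3: tangent line at P: 5·(x − 0) + -53·(y − 3) = 0.
Expanding: 5*x - 53*y + 159 = 0.


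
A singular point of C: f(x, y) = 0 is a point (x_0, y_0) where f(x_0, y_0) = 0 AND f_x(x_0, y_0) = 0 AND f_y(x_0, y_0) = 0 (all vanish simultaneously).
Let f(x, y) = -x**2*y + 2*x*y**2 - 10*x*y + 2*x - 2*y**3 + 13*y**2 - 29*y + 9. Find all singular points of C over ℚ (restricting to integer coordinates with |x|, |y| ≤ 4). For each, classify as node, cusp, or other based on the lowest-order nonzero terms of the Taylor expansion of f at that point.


Singular points: {(-3, 1)}; classification: node.

Compute partial derivatives:
  f_x = -2*x*y + 2*y**2 - 10*y + 2.
  f_y = -x**2 + 4*x*y - 10*x - 6*y**2 + 26*y - 29.
Scan x_0 ∈ {−4, ..., 4}. For each x_0, f_y(x_0, y) is a polynomial in y; find its integer roots y ∈ {−4, ..., 4}, then test f_x and f at those candidates.
  x = -4: f_y(-4, y) = -6*y**2 + 10*y - 5; no integer root y with |y| ≤ 4.
  x = -3: f_y(-3, y) = -6*y**2 + 14*y - 8; vanishes at y ∈ {1}. (-3, 1): f_x = 0, f = 0 — SINGULAR.
  x = -2: f_y(-2, y) = -6*y**2 + 18*y - 13; no integer root y with |y| ≤ 4.
  x = -1: f_y(-1, y) = -6*y**2 + 22*y - 20; vanishes at y ∈ {2}. (-1, 2): f_x = -6 ≠ 0.
  x = 0: f_y(0, y) = -6*y**2 + 26*y - 29; no integer root y with |y| ≤ 4.
  x = 1: f_y(1, y) = -6*y**2 + 30*y - 40; no integer root y with |y| ≤ 4.
  x = 2: f_y(2, y) = -6*y**2 + 34*y - 53; no integer root y with |y| ≤ 4.
  x = 3: f_y(3, y) = -6*y**2 + 38*y - 68; no integer root y with |y| ≤ 4.
  x = 4: f_y(4, y) = -6*y**2 + 42*y - 85; no integer root y with |y| ≤ 4.
Only singular point on the grid: (-3, 1).
Classify: substitute x = -3 + u, y = 1 + v and expand: f = -u**2*v - u**2 + 2*u*v**2 - 2*v**3 + v**2.
No constant or linear terms (consistent with a singular point). Quadratic part: -u**2 + v**2. Cubic part: -u**2*v + 2*u*v**2 - 2*v**3.
The quadratic part v**2 - u**2 = (v − u)(v + u) splits into two distinct linear factors, so there are two distinct tangent lines y − 1 = ±(x − -3) — this is a node (ordinary double point).
Classification: node.


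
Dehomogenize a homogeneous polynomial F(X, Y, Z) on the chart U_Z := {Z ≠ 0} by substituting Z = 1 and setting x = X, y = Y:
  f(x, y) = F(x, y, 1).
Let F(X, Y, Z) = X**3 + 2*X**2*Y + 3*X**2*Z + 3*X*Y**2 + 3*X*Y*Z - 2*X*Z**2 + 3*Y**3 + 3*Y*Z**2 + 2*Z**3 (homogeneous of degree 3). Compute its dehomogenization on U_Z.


f(x, y) = x**3 + 2*x**2*y + 3*x**2 + 3*x*y**2 + 3*x*y - 2*x + 3*y**3 + 3*y + 2

On U_Z we set Z = 1. Each monomial c·X^i·Y^j·Z^k in F becomes c·x^i·y^j·1^k = c·x^i·y^j.
Substituting Z = 1: F(X, Y, 1) = x**3 + 2*x**2*y + 3*x**2 + 3*x*y**2 + 3*x*y - 2*x + 3*y**3 + 3*y + 2.
Note: deg(f) ≤ deg(F) = 3; strict inequality happens when F is divisible by Z (lost terms).


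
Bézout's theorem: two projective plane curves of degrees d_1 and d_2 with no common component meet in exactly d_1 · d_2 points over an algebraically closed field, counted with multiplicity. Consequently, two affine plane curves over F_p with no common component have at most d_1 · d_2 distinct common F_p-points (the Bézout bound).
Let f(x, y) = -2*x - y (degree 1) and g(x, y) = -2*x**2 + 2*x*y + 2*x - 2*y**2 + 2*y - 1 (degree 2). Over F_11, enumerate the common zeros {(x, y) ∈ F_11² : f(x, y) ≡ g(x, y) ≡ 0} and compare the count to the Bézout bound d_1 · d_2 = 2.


Common zeros: {(6, 10), (8, 6)}; count = 2; Bézout bound = 2.

deg(f) = 1, deg(g) = 2, so Bézout bound = 2.
Scan x ∈ F_11. For each x, list the y ∈ F_11 with f(x, y) ≡ 0 and those with g(x, y) ≡ 0 (mod 11); the common zeros in that column are the intersection.
  x = 0: f ≡ 0 at y ∈ {0}; g ≡ 0 at y ∈ ∅; common: ∅.
  x = 1: f ≡ 0 at y ∈ {9}; g ≡ 0 at y ∈ ∅; common: ∅.
  x = 2: f ≡ 0 at y ∈ {7}; g ≡ 0 at y ∈ ∅; common: ∅.
  x = 3: f ≡ 0 at y ∈ {5}; g ≡ 0 at y ∈ {7, 8}; common: ∅.
  x = 4: f ≡ 0 at y ∈ {3}; g ≡ 0 at y ∈ ∅; common: ∅.
  x = 5: f ≡ 0 at y ∈ {1}; g ≡ 0 at y ∈ {7, 10}; common: ∅.
  x = 6: f ≡ 0 at y ∈ {10}; g ≡ 0 at y ∈ {8, 10}; common: {10}.
  x = 7: f ≡ 0 at y ∈ {8}; g ≡ 0 at y ∈ {3, 5}; common: ∅.
  x = 8: f ≡ 0 at y ∈ {6}; g ≡ 0 at y ∈ {3, 6}; common: {6}.
  x = 9: f ≡ 0 at y ∈ {4}; g ≡ 0 at y ∈ ∅; common: ∅.
  x = 10: f ≡ 0 at y ∈ {2}; g ≡ 0 at y ∈ {5, 6}; common: ∅.
Collecting: common zeros = {(6, 10), (8, 6)}, so the count is 2.
Comparison with the Bézout bound: 2 ≤ 2 = deg(f)·deg(g), as expected for curves with no common component (the bound is attained).


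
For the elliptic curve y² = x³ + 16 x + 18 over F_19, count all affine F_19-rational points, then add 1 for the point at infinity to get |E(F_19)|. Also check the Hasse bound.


Affine points = {(1, 4), (1, 15), (2, 1), (2, 18), (3, 6), (3, 13), (6, 8), (6, 11), (7, 6), (7, 13), (9, 6), (9, 13), (10, 0), (11, 9), (11, 10), (12, 0), (15, 2), (15, 17), (16, 0), (17, 4), (17, 15), (18, 1), (18, 18)}; affine count = 23; |E(F_19)| = 24.

Discriminant check: Δ ∝ 4a³ + 27b² = 4·16³ + 27·18² = 4·4096 + 27·324 ≡ 14 (mod 19). Nonzero ⇒ E is nonsingular.
For each x ∈ F_19, compute rhs = x³ + 16·x + 18 mod 19, then count y ∈ F_19 with y² ≡ rhs.
  x = 0: rhs = 18, matching y values: none (0 points).
  x = 1: rhs = 16, matching y values: 4, 15 (2 points).
  x = 2: rhs = 1, matching y values: 1, 18 (2 points).
  x = 3: rhs = 17, matching y values: 6, 13 (2 points).
  x = 4: rhs = 13, matching y values: none (0 points).
  x = 5: rhs = 14, matching y values: none (0 points).
  x = 6: rhs = 7, matching y values: 8, 11 (2 points).
  x = 7: rhs = 17, matching y values: 6, 13 (2 points).
  x = 8: rhs = 12, matching y values: none (0 points).
  x = 9: rhs = 17, matching y values: 6, 13 (2 points).
  x = 10: rhs = 0, matching y values: 0 (1 points).
  x = 11: rhs = 5, matching y values: 9, 10 (2 points).
  x = 12: rhs = 0, matching y values: 0 (1 points).
  x = 13: rhs = 10, matching y values: none (0 points).
  x = 14: rhs = 3, matching y values: none (0 points).
  x = 15: rhs = 4, matching y values: 2, 17 (2 points).
  x = 16: rhs = 0, matching y values: 0 (1 points).
  x = 17: rhs = 16, matching y values: 4, 15 (2 points).
  x = 18: rhs = 1, matching y values: 1, 18 (2 points).
Total affine count: 23.
Full point count |E(F_19)| = 23 + 1 = 24.
Hasse bound: |24 − (19+1)| = |4| = 4 ≤ 2√19 ≈ 8.7178 ✓.


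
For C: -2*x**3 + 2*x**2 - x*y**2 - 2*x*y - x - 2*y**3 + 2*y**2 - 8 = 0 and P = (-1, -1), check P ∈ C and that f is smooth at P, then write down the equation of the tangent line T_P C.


Tangent line at P: -10*x - 10*y - 20 = 0.

Step 1: f(-1, -1) = 0, so P lies on C.
Step 2: partial derivatives
  f_x(x, y) = -6*x**2 + 4*x - y**2 - 2*y - 1, f_y(x, y) = -2*x*y - 2*x - 6*y**2 + 4*y.
  f_x(P) = -10, f_y(P) = -10 (gradient nonzero, so P is smooth).
Step 3: tangent line at P: -10·(x − -1) + -10·(y − -1) = 0.
Expanding: -10*x - 10*y - 20 = 0.


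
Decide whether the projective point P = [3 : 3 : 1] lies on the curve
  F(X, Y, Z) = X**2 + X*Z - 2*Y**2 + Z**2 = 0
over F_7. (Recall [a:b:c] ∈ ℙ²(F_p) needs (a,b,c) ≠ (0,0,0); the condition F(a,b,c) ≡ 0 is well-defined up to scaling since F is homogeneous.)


F(3,3,1) ≡ 2 (mod 7); P is NOT on the curve.

Evaluate F(3, 3, 1) term-by-term (mod 7).
  X**2 ↦ 1·9·1·1 = 9
  X*Z ↦ 1·3·1·1 = 3
  -2*Y**2 ↦ -2·1·9·1 = -18
  Z**2 ↦ 1·1·1·1 = 1
Sum: F(3, 3, 1) = (9) + (3) + (-18) + (1) = -5.
Reducing mod 7: -5 ≡ 2 (mod 7).
Since F(a, b, c) ≡ 2 ≠ 0 (mod 7), P does NOT lie on the curve.
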